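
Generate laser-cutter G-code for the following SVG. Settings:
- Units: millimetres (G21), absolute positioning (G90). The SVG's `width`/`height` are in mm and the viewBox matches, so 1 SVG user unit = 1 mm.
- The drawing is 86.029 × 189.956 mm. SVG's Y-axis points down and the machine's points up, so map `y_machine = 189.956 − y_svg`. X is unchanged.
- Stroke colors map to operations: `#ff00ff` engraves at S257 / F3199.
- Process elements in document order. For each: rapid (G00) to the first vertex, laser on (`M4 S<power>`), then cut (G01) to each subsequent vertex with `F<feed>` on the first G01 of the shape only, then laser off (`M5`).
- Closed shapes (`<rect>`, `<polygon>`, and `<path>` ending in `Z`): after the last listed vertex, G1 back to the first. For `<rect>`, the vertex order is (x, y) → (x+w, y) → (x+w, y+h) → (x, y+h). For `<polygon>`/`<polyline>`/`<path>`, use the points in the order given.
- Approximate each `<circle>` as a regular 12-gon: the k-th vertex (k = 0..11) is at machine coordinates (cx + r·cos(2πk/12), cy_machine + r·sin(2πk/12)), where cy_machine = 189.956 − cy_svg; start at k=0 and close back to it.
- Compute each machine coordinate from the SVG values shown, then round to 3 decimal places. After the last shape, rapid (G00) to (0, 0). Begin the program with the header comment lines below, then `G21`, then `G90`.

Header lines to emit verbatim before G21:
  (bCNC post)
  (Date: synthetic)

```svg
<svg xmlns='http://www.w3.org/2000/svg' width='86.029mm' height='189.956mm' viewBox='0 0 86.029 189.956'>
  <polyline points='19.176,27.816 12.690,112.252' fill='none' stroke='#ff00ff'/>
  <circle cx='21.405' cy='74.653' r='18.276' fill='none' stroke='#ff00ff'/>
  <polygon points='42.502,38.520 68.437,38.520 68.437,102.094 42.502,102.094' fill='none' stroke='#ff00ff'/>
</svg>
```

Since the viewBox matches the mm dimensions, user units are millimetres directly. The only transform is the Y-flip y_m = 189.956 − y_svg.

Shape 1 is a line segment drawn with `<polyline>`. Its stroke #ff00ff means engrave at S257, F3199. After flipping Y the toolpath is (19.176,162.140) → (12.690,77.704).

Shape 2 is a circle drawn with `<circle>`. Its stroke #ff00ff means engrave at S257, F3199. After flipping Y the toolpath is (39.681,115.303) → (37.232,124.441) → (30.543,131.130) → (21.405,133.579) → (12.267,131.130) → (5.578,124.441) → (3.129,115.303) → (5.578,106.165) → (12.267,99.476) → (21.405,97.027) → (30.543,99.476) → (37.232,106.165) → (39.681,115.303), returning to the start.

Shape 3 is a rectangle drawn with `<polygon>`. Its stroke #ff00ff means engrave at S257, F3199. After flipping Y the toolpath is (42.502,151.436) → (68.437,151.436) → (68.437,87.862) → (42.502,87.862) → (42.502,151.436), returning to the start.

(bCNC post)
(Date: synthetic)
G21
G90
G00 X19.176 Y162.140
M4 S257
G01 X12.690 Y77.704 F3199
M5
G00 X39.681 Y115.303
M4 S257
G01 X37.232 Y124.441 F3199
G01 X30.543 Y131.130
G01 X21.405 Y133.579
G01 X12.267 Y131.130
G01 X5.578 Y124.441
G01 X3.129 Y115.303
G01 X5.578 Y106.165
G01 X12.267 Y99.476
G01 X21.405 Y97.027
G01 X30.543 Y99.476
G01 X37.232 Y106.165
G01 X39.681 Y115.303
M5
G00 X42.502 Y151.436
M4 S257
G01 X68.437 Y151.436 F3199
G01 X68.437 Y87.862
G01 X42.502 Y87.862
G01 X42.502 Y151.436
M5
G00 X0.000 Y0.000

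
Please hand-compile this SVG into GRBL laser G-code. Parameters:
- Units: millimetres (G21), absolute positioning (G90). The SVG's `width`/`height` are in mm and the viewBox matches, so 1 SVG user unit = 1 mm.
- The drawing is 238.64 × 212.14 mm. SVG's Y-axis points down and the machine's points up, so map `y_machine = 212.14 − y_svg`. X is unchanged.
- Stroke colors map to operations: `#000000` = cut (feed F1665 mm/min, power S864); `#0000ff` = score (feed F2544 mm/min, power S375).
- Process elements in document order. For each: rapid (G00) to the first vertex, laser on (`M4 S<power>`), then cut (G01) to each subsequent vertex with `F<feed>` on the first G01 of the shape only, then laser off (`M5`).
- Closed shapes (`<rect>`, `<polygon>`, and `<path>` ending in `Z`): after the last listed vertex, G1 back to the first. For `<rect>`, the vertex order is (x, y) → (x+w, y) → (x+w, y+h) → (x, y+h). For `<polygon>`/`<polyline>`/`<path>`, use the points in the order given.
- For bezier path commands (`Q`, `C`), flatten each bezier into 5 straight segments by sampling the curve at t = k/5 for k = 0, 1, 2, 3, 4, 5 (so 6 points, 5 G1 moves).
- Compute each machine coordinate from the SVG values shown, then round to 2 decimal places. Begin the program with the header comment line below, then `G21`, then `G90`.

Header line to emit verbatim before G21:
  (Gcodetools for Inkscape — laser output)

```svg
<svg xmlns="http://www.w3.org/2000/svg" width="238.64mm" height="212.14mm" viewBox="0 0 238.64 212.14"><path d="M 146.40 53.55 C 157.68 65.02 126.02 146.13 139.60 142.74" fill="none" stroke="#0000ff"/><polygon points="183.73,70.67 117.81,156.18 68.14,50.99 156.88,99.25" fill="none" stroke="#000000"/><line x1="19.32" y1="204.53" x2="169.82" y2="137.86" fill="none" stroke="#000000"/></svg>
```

viewBox `0 0 238.64 212.14` with mm width/height → 1 unit = 1 mm. Flip: y_m = 212.14 − y_svg.

**Shape 1** — `<path>` cubic bezier, stroke `#0000ff` → score (S375, F2544). Control points (SVG): P0=(146.40,53.55), P1=(157.68,65.02), P2=(126.02,146.13), P3=(139.60,142.74); sampled at t=k/5. Machine vertices: (146.40,158.59) → (148.72,144.58) → (144.97,121.26) → (139.38,96.03) → (136.18,76.27) → (139.60,69.40). Open path.

**Shape 2** — `<polygon>` closed polygon, stroke `#000000` → cut (S864, F1665). Machine vertices: (183.73,141.47) → (117.81,55.96) → (68.14,161.15) → (156.88,112.89) → (183.73,141.47). Closed: final G1 returns to the first vertex.

**Shape 3** — `<line>` line segment, stroke `#000000` → cut (S864, F1665). Machine vertices: (19.32,7.61) → (169.82,74.28). Open path.

(Gcodetools for Inkscape — laser output)
G21
G90
G00 X146.40 Y158.59
M4 S375
G01 X148.72 Y144.58 F2544
G01 X144.97 Y121.26
G01 X139.38 Y96.03
G01 X136.18 Y76.27
G01 X139.60 Y69.40
M5
G00 X183.73 Y141.47
M4 S864
G01 X117.81 Y55.96 F1665
G01 X68.14 Y161.15
G01 X156.88 Y112.89
G01 X183.73 Y141.47
M5
G00 X19.32 Y7.61
M4 S864
G01 X169.82 Y74.28 F1665
M5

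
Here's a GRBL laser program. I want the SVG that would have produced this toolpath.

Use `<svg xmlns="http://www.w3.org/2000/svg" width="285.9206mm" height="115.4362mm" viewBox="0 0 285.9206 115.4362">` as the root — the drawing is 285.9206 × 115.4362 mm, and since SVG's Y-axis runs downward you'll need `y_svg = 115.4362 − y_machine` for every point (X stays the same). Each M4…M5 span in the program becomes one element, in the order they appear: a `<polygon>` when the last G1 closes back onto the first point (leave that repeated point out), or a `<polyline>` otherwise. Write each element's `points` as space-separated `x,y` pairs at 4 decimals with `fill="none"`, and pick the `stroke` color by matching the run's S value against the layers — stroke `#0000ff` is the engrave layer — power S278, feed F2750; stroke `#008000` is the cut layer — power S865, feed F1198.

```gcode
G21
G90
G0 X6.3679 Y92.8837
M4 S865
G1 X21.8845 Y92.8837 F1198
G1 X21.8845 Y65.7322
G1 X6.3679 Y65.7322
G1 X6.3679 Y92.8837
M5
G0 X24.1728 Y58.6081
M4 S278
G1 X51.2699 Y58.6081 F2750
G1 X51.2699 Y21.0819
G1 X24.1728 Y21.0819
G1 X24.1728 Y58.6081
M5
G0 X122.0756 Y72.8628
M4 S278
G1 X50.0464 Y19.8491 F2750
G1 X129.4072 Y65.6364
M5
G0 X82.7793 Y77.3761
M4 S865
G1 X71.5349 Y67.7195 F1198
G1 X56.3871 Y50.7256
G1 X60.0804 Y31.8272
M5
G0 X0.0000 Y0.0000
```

<svg xmlns="http://www.w3.org/2000/svg" width="285.9206mm" height="115.4362mm" viewBox="0 0 285.9206 115.4362">
  <polygon points="6.3679,22.5525 21.8845,22.5525 21.8845,49.7040 6.3679,49.7040" fill="none" stroke="#008000"/>
  <polygon points="24.1728,56.8281 51.2699,56.8281 51.2699,94.3543 24.1728,94.3543" fill="none" stroke="#0000ff"/>
  <polyline points="122.0756,42.5734 50.0464,95.5871 129.4072,49.7998" fill="none" stroke="#0000ff"/>
  <polyline points="82.7793,38.0601 71.5349,47.7167 56.3871,64.7106 60.0804,83.6090" fill="none" stroke="#008000"/>
</svg>

y_svg = 115.4362 − y_m.

[1] S865→`#008000` (cut); closed run; points: 6.3679,22.5525 21.8845,22.5525 21.8845,49.7040 6.3679,49.7040

[2] S278→`#0000ff` (engrave); closed run; points: 24.1728,56.8281 51.2699,56.8281 51.2699,94.3543 24.1728,94.3543

[3] S278→`#0000ff` (engrave); open run; points: 122.0756,42.5734 50.0464,95.5871 129.4072,49.7998

[4] S865→`#008000` (cut); open run; points: 82.7793,38.0601 71.5349,47.7167 56.3871,64.7106 60.0804,83.6090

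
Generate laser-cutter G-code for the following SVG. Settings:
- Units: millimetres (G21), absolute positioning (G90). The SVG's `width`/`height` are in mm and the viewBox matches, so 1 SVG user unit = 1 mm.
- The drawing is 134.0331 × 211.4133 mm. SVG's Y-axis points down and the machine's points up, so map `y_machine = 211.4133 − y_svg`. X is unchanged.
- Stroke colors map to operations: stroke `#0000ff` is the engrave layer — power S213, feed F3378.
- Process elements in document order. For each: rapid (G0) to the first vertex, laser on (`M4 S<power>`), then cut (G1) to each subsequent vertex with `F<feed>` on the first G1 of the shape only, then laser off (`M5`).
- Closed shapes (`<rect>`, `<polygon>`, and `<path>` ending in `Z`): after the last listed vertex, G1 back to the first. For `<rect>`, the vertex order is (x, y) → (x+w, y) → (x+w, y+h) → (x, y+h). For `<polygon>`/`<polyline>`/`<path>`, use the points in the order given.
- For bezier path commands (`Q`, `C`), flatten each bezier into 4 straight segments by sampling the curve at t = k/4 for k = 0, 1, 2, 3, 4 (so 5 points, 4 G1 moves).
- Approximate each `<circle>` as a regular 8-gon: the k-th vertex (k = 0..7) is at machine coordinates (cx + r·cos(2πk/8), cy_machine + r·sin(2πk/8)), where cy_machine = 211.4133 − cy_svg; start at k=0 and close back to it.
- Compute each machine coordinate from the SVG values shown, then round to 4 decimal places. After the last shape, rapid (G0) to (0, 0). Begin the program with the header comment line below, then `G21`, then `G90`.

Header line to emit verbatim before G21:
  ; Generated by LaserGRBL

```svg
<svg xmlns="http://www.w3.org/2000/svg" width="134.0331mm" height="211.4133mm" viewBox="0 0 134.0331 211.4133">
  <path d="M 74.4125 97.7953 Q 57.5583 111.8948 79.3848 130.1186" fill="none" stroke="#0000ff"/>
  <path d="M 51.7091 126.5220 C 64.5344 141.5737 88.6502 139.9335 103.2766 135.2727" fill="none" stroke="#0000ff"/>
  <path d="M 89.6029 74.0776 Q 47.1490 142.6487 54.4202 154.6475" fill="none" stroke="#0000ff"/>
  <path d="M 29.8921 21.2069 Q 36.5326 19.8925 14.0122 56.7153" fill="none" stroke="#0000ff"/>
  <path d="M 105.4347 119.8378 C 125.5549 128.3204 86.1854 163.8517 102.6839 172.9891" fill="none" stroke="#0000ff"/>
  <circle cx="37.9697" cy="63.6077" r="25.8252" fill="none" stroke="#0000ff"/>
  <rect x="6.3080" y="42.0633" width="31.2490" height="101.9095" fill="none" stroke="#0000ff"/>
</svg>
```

Since the viewBox matches the mm dimensions, user units are millimetres directly. The only transform is the Y-flip y_m = 211.4133 − y_svg.

Shape 1 is a quadratic bezier drawn with `<path>`. Its stroke #0000ff means engrave at S213, F3378. After flipping Y the toolpath is (74.4125,113.6180) → (68.4029,106.3105) → (67.2285,98.4874) → (70.8891,90.1488) → (79.3848,81.2947).

Shape 2 is a cubic bezier drawn with `<path>`. Its stroke #0000ff means engrave at S213, F3378. After flipping Y the toolpath is (51.7091,84.8913) → (63.1204,76.5186) → (76.8174,73.1238) → (90.8522,73.4250) → (103.2766,76.1406).

Shape 3 is a quadratic bezier drawn with `<path>`. Its stroke #0000ff means engrave at S213, F3378. After flipping Y the toolpath is (89.6029,137.3357) → (71.4838,106.5859) → (59.5803,82.9077) → (53.8924,66.3010) → (54.4202,56.7658).

Shape 4 is a quadratic bezier drawn with `<path>`. Its stroke #0000ff means engrave at S213, F3378. After flipping Y the toolpath is (29.8921,190.2064) → (31.3898,188.4800) → (29.2424,181.9865) → (23.4498,170.7258) → (14.0122,154.6980).

Shape 5 is a cubic bezier drawn with `<path>`. Its stroke #0000ff means engrave at S213, F3378. After flipping Y the toolpath is (105.4347,91.5755) → (111.1730,80.9770) → (105.4174,65.2454) → (98.9828,49.3911) → (102.6839,38.4242).

Shape 6 is a circle drawn with `<circle>`. Its stroke #0000ff means engrave at S213, F3378. After flipping Y the toolpath is (63.7949,147.8056) → (56.2309,166.0668) → (37.9697,173.6308) → (19.7085,166.0668) → (12.1445,147.8056) → (19.7085,129.5444) → (37.9697,121.9804) → (56.2309,129.5444) → (63.7949,147.8056), returning to the start.

Shape 7 is a rectangle drawn with `<rect>`. Its stroke #0000ff means engrave at S213, F3378. After flipping Y the toolpath is (6.3080,169.3500) → (37.5570,169.3500) → (37.5570,67.4405) → (6.3080,67.4405) → (6.3080,169.3500), returning to the start.

; Generated by LaserGRBL
G21
G90
G0 X74.4125 Y113.6180
M4 S213
G1 X68.4029 Y106.3105 F3378
G1 X67.2285 Y98.4874
G1 X70.8891 Y90.1488
G1 X79.3848 Y81.2947
M5
G0 X51.7091 Y84.8913
M4 S213
G1 X63.1204 Y76.5186 F3378
G1 X76.8174 Y73.1238
G1 X90.8522 Y73.4250
G1 X103.2766 Y76.1406
M5
G0 X89.6029 Y137.3357
M4 S213
G1 X71.4838 Y106.5859 F3378
G1 X59.5803 Y82.9077
G1 X53.8924 Y66.3010
G1 X54.4202 Y56.7658
M5
G0 X29.8921 Y190.2064
M4 S213
G1 X31.3898 Y188.4800 F3378
G1 X29.2424 Y181.9865
G1 X23.4498 Y170.7258
G1 X14.0122 Y154.6980
M5
G0 X105.4347 Y91.5755
M4 S213
G1 X111.1730 Y80.9770 F3378
G1 X105.4174 Y65.2454
G1 X98.9828 Y49.3911
G1 X102.6839 Y38.4242
M5
G0 X63.7949 Y147.8056
M4 S213
G1 X56.2309 Y166.0668 F3378
G1 X37.9697 Y173.6308
G1 X19.7085 Y166.0668
G1 X12.1445 Y147.8056
G1 X19.7085 Y129.5444
G1 X37.9697 Y121.9804
G1 X56.2309 Y129.5444
G1 X63.7949 Y147.8056
M5
G0 X6.3080 Y169.3500
M4 S213
G1 X37.5570 Y169.3500 F3378
G1 X37.5570 Y67.4405
G1 X6.3080 Y67.4405
G1 X6.3080 Y169.3500
M5
G0 X0.0000 Y0.0000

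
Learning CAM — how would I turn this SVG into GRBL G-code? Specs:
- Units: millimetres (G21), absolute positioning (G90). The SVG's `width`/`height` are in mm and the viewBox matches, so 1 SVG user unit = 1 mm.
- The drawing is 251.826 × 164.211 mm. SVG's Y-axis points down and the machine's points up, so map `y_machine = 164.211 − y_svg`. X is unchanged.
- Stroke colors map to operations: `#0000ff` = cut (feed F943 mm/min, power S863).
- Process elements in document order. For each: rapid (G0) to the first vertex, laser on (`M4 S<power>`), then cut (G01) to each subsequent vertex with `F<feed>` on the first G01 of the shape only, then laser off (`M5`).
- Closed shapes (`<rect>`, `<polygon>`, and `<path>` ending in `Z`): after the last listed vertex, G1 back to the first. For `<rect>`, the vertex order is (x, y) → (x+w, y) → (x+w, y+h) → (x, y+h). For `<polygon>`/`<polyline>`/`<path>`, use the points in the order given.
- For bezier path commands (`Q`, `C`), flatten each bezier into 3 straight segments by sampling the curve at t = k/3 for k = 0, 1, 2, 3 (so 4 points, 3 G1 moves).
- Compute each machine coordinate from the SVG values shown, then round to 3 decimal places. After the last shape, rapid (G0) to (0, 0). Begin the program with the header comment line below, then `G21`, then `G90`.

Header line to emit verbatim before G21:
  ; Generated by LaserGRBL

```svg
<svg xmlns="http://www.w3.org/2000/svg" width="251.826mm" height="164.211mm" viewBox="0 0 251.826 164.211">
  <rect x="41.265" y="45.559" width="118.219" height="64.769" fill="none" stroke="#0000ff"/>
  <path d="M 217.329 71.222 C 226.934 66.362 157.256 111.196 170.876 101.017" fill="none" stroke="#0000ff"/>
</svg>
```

Since the viewBox matches the mm dimensions, user units are millimetres directly. The only transform is the Y-flip y_m = 164.211 − y_svg.

Shape 1 is a rectangle drawn with `<rect>`. Its stroke #0000ff means cut at S863, F943. After flipping Y the toolpath is (41.265,118.652) → (159.484,118.652) → (159.484,53.883) → (41.265,53.883) → (41.265,118.652), returning to the start.

Shape 2 is a cubic bezier drawn with `<path>`. Its stroke #0000ff means cut at S863, F943. After flipping Y the toolpath is (217.329,92.989) → (206.528,85.162) → (179.000,67.475) → (170.876,63.194).

; Generated by LaserGRBL
G21
G90
G0 X41.265 Y118.652
M4 S863
G01 X159.484 Y118.652 F943
G01 X159.484 Y53.883
G01 X41.265 Y53.883
G01 X41.265 Y118.652
M5
G0 X217.329 Y92.989
M4 S863
G01 X206.528 Y85.162 F943
G01 X179.000 Y67.475
G01 X170.876 Y63.194
M5
G0 X0.000 Y0.000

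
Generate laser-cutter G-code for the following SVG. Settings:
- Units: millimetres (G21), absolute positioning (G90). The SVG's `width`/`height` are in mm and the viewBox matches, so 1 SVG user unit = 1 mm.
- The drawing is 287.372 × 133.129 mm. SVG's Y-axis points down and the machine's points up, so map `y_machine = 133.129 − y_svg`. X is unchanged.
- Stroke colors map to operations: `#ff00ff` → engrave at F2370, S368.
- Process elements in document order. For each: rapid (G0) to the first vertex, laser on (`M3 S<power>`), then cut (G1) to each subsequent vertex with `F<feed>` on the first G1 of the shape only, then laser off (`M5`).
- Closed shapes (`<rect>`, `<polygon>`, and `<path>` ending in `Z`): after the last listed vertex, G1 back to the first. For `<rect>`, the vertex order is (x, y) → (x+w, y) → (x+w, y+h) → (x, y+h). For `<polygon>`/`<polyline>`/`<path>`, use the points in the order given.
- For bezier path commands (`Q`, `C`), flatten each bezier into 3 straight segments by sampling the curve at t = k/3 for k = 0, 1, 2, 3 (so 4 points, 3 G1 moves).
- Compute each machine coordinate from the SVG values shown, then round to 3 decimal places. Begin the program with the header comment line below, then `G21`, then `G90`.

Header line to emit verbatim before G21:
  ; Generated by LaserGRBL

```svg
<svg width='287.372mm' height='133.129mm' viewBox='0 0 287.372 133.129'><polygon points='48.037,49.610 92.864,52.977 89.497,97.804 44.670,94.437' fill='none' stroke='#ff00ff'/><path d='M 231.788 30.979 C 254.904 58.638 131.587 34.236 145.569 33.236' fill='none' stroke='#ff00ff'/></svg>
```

1 u = 1 mm; y_m = 133.129 − y.

[1] `<polygon>` regular polygon, #ff00ff→engrave S368 F2370: (48.037,83.519) → (92.864,80.152) → (89.497,35.325) → (44.670,38.692) → (48.037,83.519) (closed)

[2] `<path>` cubic bezier, #ff00ff→engrave S368 F2370: (231.788,102.150) → (216.602,89.050) → (166.845,93.887) → (145.569,99.893)

; Generated by LaserGRBL
G21
G90
G0 X48.037 Y83.519
M3 S368
G1 X92.864 Y80.152 F2370
G1 X89.497 Y35.325
G1 X44.670 Y38.692
G1 X48.037 Y83.519
M5
G0 X231.788 Y102.150
M3 S368
G1 X216.602 Y89.050 F2370
G1 X166.845 Y93.887
G1 X145.569 Y99.893
M5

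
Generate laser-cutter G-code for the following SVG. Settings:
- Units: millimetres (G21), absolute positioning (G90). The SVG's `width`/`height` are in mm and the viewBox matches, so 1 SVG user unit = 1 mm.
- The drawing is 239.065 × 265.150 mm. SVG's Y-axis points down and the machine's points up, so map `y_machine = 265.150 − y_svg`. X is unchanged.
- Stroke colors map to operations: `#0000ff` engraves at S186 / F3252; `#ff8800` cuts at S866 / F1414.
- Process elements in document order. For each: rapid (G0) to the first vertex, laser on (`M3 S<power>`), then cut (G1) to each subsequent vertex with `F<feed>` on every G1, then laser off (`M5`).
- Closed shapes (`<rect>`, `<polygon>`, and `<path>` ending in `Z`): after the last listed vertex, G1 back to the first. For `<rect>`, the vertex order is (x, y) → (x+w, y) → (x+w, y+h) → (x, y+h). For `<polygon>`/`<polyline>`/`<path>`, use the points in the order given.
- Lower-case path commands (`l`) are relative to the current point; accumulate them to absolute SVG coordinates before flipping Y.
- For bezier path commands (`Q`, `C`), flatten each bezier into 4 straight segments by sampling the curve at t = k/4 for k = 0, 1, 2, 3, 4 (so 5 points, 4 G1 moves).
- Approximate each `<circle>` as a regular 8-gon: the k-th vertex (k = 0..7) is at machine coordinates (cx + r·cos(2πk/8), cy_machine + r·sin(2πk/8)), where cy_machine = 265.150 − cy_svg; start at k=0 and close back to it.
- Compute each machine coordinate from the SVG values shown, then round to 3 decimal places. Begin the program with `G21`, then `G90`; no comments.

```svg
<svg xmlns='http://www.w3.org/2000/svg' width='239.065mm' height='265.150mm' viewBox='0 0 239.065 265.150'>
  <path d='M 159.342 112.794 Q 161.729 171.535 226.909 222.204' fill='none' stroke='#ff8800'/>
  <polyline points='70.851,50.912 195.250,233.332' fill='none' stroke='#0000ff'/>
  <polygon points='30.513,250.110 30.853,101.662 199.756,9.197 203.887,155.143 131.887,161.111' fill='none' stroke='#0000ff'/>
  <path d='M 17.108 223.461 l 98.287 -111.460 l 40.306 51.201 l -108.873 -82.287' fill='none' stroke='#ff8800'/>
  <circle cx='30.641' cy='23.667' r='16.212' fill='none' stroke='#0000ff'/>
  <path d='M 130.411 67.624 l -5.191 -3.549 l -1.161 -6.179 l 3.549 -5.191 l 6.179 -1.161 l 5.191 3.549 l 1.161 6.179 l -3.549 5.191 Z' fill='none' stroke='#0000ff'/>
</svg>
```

G21
G90
G0 X159.342 Y152.356
M3 S866
G1 X164.460 Y123.490 F1414
G1 X177.427 Y95.633 F1414
G1 X198.244 Y68.785 F1414
G1 X226.909 Y42.946 F1414
M5
G0 X70.851 Y214.238
M3 S186
G1 X195.250 Y31.818 F3252
M5
G0 X30.513 Y15.040
M3 S186
G1 X30.853 Y163.488 F3252
G1 X199.756 Y255.953 F3252
G1 X203.887 Y110.007 F3252
G1 X131.887 Y104.039 F3252
G1 X30.513 Y15.040 F3252
M5
G0 X17.108 Y41.689
M3 S866
G1 X115.395 Y153.149 F1414
G1 X155.701 Y101.948 F1414
G1 X46.828 Y184.235 F1414
M5
G0 X46.853 Y241.483
M3 S186
G1 X42.105 Y252.947 F3252
G1 X30.641 Y257.695 F3252
G1 X19.177 Y252.947 F3252
G1 X14.429 Y241.483 F3252
G1 X19.177 Y230.019 F3252
G1 X30.641 Y225.271 F3252
G1 X42.105 Y230.019 F3252
G1 X46.853 Y241.483 F3252
M5
G0 X130.411 Y197.526
M3 S186
G1 X125.220 Y201.075 F3252
G1 X124.059 Y207.254 F3252
G1 X127.608 Y212.445 F3252
G1 X133.787 Y213.606 F3252
G1 X138.978 Y210.057 F3252
G1 X140.139 Y203.878 F3252
G1 X136.590 Y198.687 F3252
G1 X130.411 Y197.526 F3252
M5

viewBox `0 0 239.065 265.150` with mm width/height → 1 unit = 1 mm. Flip: y_m = 265.150 − y_svg.

**Shape 1** — `<path>` quadratic bezier, stroke `#ff8800` → cut (S866, F1414). Control points (SVG): P0=(159.342,112.794), P1=(161.729,171.535), P2=(226.909,222.204); sampled at t=k/4. Machine vertices: (159.342,152.356) → (164.460,123.490) → (177.427,95.633) → (198.244,68.785) → (226.909,42.946). Open path.

**Shape 2** — `<polyline>` line segment, stroke `#0000ff` → engrave (S186, F3252). Machine vertices: (70.851,214.238) → (195.250,31.818). Open path.

**Shape 3** — `<polygon>` closed polygon, stroke `#0000ff` → engrave (S186, F3252). Machine vertices: (30.513,15.040) → (30.853,163.488) → (199.756,255.953) → (203.887,110.007) → (131.887,104.039) → (30.513,15.040). Closed: final G1 returns to the first vertex.

**Shape 4** — `<path>` open polyline, stroke `#ff8800` → cut (S866, F1414). Machine vertices: (17.108,41.689) → (115.395,153.149) → (155.701,101.948) → (46.828,184.235). Open path.

**Shape 5** — `<circle>` circle, stroke `#0000ff` → engrave (S186, F3252). Machine vertices: (46.853,241.483) → (42.105,252.947) → (30.641,257.695) → (19.177,252.947) → (14.429,241.483) → (19.177,230.019) → (30.641,225.271) → (42.105,230.019) → (46.853,241.483). Closed: final G1 returns to the first vertex.

**Shape 6** — `<path>` regular polygon, stroke `#0000ff` → engrave (S186, F3252). Machine vertices: (130.411,197.526) → (125.220,201.075) → (124.059,207.254) → (127.608,212.445) → (133.787,213.606) → (138.978,210.057) → (140.139,203.878) → (136.590,198.687) → (130.411,197.526). Closed: final G1 returns to the first vertex.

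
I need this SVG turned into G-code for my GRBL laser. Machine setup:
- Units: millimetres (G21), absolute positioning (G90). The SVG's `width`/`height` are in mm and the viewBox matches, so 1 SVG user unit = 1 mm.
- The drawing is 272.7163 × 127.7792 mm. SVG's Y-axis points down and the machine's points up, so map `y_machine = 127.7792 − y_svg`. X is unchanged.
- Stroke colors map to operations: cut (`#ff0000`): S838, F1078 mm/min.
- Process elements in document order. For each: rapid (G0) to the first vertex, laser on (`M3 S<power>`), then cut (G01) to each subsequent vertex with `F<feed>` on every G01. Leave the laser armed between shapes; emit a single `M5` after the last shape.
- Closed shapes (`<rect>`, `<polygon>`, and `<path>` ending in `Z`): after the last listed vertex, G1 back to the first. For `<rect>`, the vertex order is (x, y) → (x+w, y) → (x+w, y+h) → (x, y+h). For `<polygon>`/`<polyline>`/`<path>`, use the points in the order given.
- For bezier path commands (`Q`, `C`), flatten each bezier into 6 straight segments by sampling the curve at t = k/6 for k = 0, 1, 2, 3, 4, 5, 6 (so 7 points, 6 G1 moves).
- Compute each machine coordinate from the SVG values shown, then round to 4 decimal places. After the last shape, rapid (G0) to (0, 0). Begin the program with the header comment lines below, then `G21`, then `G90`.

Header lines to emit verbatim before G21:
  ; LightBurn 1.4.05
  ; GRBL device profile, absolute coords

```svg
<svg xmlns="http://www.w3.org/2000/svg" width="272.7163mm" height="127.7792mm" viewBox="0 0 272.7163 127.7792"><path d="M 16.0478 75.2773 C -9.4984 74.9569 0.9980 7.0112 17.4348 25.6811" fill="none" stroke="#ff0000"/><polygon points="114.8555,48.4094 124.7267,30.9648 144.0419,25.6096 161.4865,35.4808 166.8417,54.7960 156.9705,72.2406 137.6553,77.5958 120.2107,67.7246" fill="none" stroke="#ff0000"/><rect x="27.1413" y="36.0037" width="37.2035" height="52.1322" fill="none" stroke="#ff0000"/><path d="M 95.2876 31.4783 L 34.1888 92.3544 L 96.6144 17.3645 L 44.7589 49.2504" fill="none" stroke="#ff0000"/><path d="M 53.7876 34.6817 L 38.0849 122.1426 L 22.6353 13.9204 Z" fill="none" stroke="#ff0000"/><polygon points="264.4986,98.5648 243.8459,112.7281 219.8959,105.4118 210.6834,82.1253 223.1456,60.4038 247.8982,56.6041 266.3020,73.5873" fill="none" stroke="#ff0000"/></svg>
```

; LightBurn 1.4.05
; GRBL device profile, absolute coords
G21
G90
G0 X16.0478 Y52.5019
M3 S838
G01 X6.1389 Y57.5835 F1078
G01 X1.4009 Y69.6514 F1078
G01 X0.9977 Y84.4214 F1078
G01 X4.0930 Y97.6088 F1078
G01 X9.8508 Y104.9292 F1078
G01 X17.4348 Y102.0981 F1078
G0 X114.8555 Y79.3698
M3 S838
G01 X124.7267 Y96.8144 F1078
G01 X144.0419 Y102.1696 F1078
G01 X161.4865 Y92.2984 F1078
G01 X166.8417 Y72.9832 F1078
G01 X156.9705 Y55.5386 F1078
G01 X137.6553 Y50.1834 F1078
G01 X120.2107 Y60.0546 F1078
G01 X114.8555 Y79.3698 F1078
G0 X27.1413 Y91.7755
M3 S838
G01 X64.3448 Y91.7755 F1078
G01 X64.3448 Y39.6433 F1078
G01 X27.1413 Y39.6433 F1078
G01 X27.1413 Y91.7755 F1078
G0 X95.2876 Y96.3009
M3 S838
G01 X34.1888 Y35.4248 F1078
G01 X96.6144 Y110.4147 F1078
G01 X44.7589 Y78.5288 F1078
G0 X53.7876 Y93.0975
M3 S838
G01 X38.0849 Y5.6366 F1078
G01 X22.6353 Y113.8588 F1078
G01 X53.7876 Y93.0975 F1078
G0 X264.4986 Y29.2144
M3 S838
G01 X243.8459 Y15.0511 F1078
G01 X219.8959 Y22.3674 F1078
G01 X210.6834 Y45.6539 F1078
G01 X223.1456 Y67.3754 F1078
G01 X247.8982 Y71.1751 F1078
G01 X266.3020 Y54.1919 F1078
G01 X264.4986 Y29.2144 F1078
M5
G0 X0.0000 Y0.0000

1 u = 1 mm; y_m = 127.7792 − y.

[1] `<path>` cubic bezier, #ff0000→cut S838 F1078: (16.0478,52.5019) → (6.1389,57.5835) → (1.4009,69.6514) → (0.9977,84.4214) → (4.0930,97.6088) → (9.8508,104.9292) → (17.4348,102.0981)

[2] `<polygon>` regular polygon, #ff0000→cut S838 F1078: (114.8555,79.3698) → (124.7267,96.8144) → (144.0419,102.1696) → (161.4865,92.2984) → (166.8417,72.9832) → (156.9705,55.5386) → (137.6553,50.1834) → (120.2107,60.0546) → (114.8555,79.3698) (closed)

[3] `<rect>` rectangle, #ff0000→cut S838 F1078: (27.1413,91.7755) → (64.3448,91.7755) → (64.3448,39.6433) → (27.1413,39.6433) → (27.1413,91.7755) (closed)

[4] `<path>` open polyline, #ff0000→cut S838 F1078: (95.2876,96.3009) → (34.1888,35.4248) → (96.6144,110.4147) → (44.7589,78.5288)

[5] `<path>` closed polygon, #ff0000→cut S838 F1078: (53.7876,93.0975) → (38.0849,5.6366) → (22.6353,113.8588) → (53.7876,93.0975) (closed)

[6] `<polygon>` regular polygon, #ff0000→cut S838 F1078: (264.4986,29.2144) → (243.8459,15.0511) → (219.8959,22.3674) → (210.6834,45.6539) → (223.1456,67.3754) → (247.8982,71.1751) → (266.3020,54.1919) → (264.4986,29.2144) (closed)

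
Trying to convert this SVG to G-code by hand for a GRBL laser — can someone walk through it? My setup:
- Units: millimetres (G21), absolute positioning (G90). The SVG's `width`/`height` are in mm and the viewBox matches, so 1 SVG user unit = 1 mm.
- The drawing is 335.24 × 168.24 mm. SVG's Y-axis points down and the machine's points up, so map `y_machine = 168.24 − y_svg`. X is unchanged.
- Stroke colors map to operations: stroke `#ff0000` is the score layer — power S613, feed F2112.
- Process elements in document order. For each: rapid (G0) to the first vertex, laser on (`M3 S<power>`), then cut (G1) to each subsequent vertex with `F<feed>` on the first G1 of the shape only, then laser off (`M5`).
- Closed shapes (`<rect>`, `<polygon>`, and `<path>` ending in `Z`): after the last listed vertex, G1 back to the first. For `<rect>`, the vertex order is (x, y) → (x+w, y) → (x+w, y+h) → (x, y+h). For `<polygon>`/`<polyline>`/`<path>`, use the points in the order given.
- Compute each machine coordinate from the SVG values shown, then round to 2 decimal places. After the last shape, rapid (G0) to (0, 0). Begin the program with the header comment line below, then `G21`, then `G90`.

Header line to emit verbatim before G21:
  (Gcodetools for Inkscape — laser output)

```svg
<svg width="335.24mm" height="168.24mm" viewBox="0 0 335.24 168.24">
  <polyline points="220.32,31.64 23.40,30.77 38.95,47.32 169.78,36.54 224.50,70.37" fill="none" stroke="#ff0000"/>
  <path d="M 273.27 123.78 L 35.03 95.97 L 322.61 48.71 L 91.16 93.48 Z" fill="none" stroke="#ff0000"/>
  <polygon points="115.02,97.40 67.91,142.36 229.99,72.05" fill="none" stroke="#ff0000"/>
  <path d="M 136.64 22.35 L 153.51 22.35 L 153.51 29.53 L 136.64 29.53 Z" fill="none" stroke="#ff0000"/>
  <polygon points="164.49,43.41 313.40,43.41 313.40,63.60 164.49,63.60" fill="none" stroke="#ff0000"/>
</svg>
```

viewBox `0 0 335.24 168.24` with mm width/height → 1 unit = 1 mm. Flip: y_m = 168.24 − y_svg.

**Shape 1** — `<polyline>` open polyline, stroke `#ff0000` → score (S613, F2112). Machine vertices: (220.32,136.60) → (23.40,137.47) → (38.95,120.92) → (169.78,131.70) → (224.50,97.87). Open path.

**Shape 2** — `<path>` closed polygon, stroke `#ff0000` → score (S613, F2112). Machine vertices: (273.27,44.46) → (35.03,72.27) → (322.61,119.53) → (91.16,74.76) → (273.27,44.46). Closed: final G1 returns to the first vertex.

**Shape 3** — `<polygon>` closed polygon, stroke `#ff0000` → score (S613, F2112). Machine vertices: (115.02,70.84) → (67.91,25.88) → (229.99,96.19) → (115.02,70.84). Closed: final G1 returns to the first vertex.

**Shape 4** — `<path>` rectangle, stroke `#ff0000` → score (S613, F2112). Machine vertices: (136.64,145.89) → (153.51,145.89) → (153.51,138.71) → (136.64,138.71) → (136.64,145.89). Closed: final G1 returns to the first vertex.

**Shape 5** — `<polygon>` rectangle, stroke `#ff0000` → score (S613, F2112). Machine vertices: (164.49,124.83) → (313.40,124.83) → (313.40,104.64) → (164.49,104.64) → (164.49,124.83). Closed: final G1 returns to the first vertex.

(Gcodetools for Inkscape — laser output)
G21
G90
G0 X220.32 Y136.60
M3 S613
G1 X23.40 Y137.47 F2112
G1 X38.95 Y120.92
G1 X169.78 Y131.70
G1 X224.50 Y97.87
M5
G0 X273.27 Y44.46
M3 S613
G1 X35.03 Y72.27 F2112
G1 X322.61 Y119.53
G1 X91.16 Y74.76
G1 X273.27 Y44.46
M5
G0 X115.02 Y70.84
M3 S613
G1 X67.91 Y25.88 F2112
G1 X229.99 Y96.19
G1 X115.02 Y70.84
M5
G0 X136.64 Y145.89
M3 S613
G1 X153.51 Y145.89 F2112
G1 X153.51 Y138.71
G1 X136.64 Y138.71
G1 X136.64 Y145.89
M5
G0 X164.49 Y124.83
M3 S613
G1 X313.40 Y124.83 F2112
G1 X313.40 Y104.64
G1 X164.49 Y104.64
G1 X164.49 Y124.83
M5
G0 X0.00 Y0.00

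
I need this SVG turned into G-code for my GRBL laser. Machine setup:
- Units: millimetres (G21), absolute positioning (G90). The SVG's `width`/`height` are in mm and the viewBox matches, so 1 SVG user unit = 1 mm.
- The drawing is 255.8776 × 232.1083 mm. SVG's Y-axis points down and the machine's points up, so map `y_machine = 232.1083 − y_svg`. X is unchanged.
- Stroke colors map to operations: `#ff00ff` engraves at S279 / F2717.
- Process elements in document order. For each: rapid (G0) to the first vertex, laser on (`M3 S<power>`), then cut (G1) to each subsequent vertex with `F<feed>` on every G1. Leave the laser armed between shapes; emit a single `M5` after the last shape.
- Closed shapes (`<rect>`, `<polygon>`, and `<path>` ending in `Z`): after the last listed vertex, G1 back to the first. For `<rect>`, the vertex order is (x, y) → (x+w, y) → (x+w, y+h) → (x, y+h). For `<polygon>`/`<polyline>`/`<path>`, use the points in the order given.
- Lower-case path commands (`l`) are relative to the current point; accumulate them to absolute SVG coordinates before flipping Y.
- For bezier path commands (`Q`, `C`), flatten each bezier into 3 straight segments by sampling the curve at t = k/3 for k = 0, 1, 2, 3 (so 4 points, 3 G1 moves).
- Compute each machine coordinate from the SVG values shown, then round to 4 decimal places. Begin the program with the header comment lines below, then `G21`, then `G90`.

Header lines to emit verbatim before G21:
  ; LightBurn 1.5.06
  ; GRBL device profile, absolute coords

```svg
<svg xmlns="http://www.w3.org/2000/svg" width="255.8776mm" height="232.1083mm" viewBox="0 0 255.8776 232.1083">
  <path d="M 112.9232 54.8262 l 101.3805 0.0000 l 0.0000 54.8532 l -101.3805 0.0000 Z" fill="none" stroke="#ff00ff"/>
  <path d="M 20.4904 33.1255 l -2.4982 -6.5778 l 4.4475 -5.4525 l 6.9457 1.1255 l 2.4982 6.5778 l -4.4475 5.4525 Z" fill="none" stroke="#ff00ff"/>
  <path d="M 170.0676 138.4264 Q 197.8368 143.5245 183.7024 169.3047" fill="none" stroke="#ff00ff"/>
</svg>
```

; LightBurn 1.5.06
; GRBL device profile, absolute coords
G21
G90
G0 X112.9232 Y177.2821
M3 S279
G1 X214.3037 Y177.2821 F2717
G1 X214.3037 Y122.4289 F2717
G1 X112.9232 Y122.4289 F2717
G1 X112.9232 Y177.2821 F2717
G0 X20.4904 Y198.9828
M3 S279
G1 X17.9922 Y205.5606 F2717
G1 X22.4397 Y211.0131 F2717
G1 X29.3854 Y209.8876 F2717
G1 X31.8836 Y203.3098 F2717
G1 X27.4361 Y197.8573 F2717
G1 X20.4904 Y198.9828 F2717
G0 X170.0676 Y93.6819
M3 S279
G1 X183.9244 Y87.9852 F2717
G1 X188.4694 Y77.6924 F2717
G1 X183.7024 Y62.8036 F2717
M5

Since the viewBox matches the mm dimensions, user units are millimetres directly. The only transform is the Y-flip y_m = 232.1083 − y_svg.

Shape 1 is a rectangle drawn with `<path>`. Its stroke #ff00ff means engrave at S279, F2717. After flipping Y the toolpath is (112.9232,177.2821) → (214.3037,177.2821) → (214.3037,122.4289) → (112.9232,122.4289) → (112.9232,177.2821), returning to the start.

Shape 2 is a regular polygon drawn with `<path>`. Its stroke #ff00ff means engrave at S279, F2717. After flipping Y the toolpath is (20.4904,198.9828) → (17.9922,205.5606) → (22.4397,211.0131) → (29.3854,209.8876) → (31.8836,203.3098) → (27.4361,197.8573) → (20.4904,198.9828), returning to the start.

Shape 3 is a quadratic bezier drawn with `<path>`. Its stroke #ff00ff means engrave at S279, F2717. After flipping Y the toolpath is (170.0676,93.6819) → (183.9244,87.9852) → (188.4694,77.6924) → (183.7024,62.8036).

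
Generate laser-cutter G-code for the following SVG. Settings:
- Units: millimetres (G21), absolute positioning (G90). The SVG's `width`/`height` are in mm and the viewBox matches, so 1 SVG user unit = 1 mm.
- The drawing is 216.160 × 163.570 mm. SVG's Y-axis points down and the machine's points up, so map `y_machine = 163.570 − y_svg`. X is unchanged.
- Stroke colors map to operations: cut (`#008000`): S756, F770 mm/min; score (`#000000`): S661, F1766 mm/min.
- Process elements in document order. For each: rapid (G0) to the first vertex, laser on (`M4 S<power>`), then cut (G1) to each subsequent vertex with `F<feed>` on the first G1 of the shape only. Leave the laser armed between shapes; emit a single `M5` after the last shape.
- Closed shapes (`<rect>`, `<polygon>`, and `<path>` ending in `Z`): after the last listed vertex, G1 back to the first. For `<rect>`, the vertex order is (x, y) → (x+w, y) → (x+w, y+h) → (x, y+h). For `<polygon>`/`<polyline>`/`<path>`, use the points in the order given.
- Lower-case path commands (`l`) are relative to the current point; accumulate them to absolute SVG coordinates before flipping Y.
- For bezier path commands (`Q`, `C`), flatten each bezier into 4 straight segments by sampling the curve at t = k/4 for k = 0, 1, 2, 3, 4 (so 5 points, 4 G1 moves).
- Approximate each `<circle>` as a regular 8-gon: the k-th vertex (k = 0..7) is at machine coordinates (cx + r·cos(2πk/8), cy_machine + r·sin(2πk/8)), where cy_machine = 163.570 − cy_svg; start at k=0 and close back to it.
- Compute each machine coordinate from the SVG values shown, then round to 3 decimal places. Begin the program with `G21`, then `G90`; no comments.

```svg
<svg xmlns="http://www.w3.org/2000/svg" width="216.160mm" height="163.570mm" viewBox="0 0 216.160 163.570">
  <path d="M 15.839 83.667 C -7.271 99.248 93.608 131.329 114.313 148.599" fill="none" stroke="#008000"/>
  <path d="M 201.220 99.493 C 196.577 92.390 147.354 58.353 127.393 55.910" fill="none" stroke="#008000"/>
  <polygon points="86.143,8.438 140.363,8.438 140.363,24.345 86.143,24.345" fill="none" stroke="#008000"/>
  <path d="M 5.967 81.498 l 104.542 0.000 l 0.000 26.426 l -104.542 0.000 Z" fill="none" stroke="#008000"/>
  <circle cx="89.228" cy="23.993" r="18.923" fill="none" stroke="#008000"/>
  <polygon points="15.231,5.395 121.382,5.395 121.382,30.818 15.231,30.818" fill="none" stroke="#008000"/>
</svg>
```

G21
G90
G0 X15.839 Y79.903
M4 S756
G1 X18.564 Y65.613 F770
G1 X48.645 Y48.070
G1 X86.942 Y30.211
G1 X114.313 Y14.971
G0 X201.220 Y64.077
M4 S756
G1 X190.533 Y73.540 F770
G1 X170.051 Y87.616
G1 X146.697 Y100.818
G1 X127.393 Y107.660
G0 X86.143 Y155.132
M4 S756
G1 X140.363 Y155.132 F770
G1 X140.363 Y139.225
G1 X86.143 Y139.225
G1 X86.143 Y155.132
G0 X5.967 Y82.072
M4 S756
G1 X110.509 Y82.072 F770
G1 X110.509 Y55.646
G1 X5.967 Y55.646
G1 X5.967 Y82.072
G0 X108.151 Y139.577
M4 S756
G1 X102.609 Y152.958 F770
G1 X89.228 Y158.500
G1 X75.847 Y152.958
G1 X70.305 Y139.577
G1 X75.847 Y126.196
G1 X89.228 Y120.654
G1 X102.609 Y126.196
G1 X108.151 Y139.577
G0 X15.231 Y158.175
M4 S756
G1 X121.382 Y158.175 F770
G1 X121.382 Y132.752
G1 X15.231 Y132.752
G1 X15.231 Y158.175
M5

1 u = 1 mm; y_m = 163.570 − y.

[1] `<path>` cubic bezier, #008000→cut S756 F770: (15.839,79.903) → (18.564,65.613) → (48.645,48.070) → (86.942,30.211) → (114.313,14.971)

[2] `<path>` cubic bezier, #008000→cut S756 F770: (201.220,64.077) → (190.533,73.540) → (170.051,87.616) → (146.697,100.818) → (127.393,107.660)

[3] `<polygon>` rectangle, #008000→cut S756 F770: (86.143,155.132) → (140.363,155.132) → (140.363,139.225) → (86.143,139.225) → (86.143,155.132) (closed)

[4] `<path>` rectangle, #008000→cut S756 F770: (5.967,82.072) → (110.509,82.072) → (110.509,55.646) → (5.967,55.646) → (5.967,82.072) (closed)

[5] `<circle>` circle, #008000→cut S756 F770: (108.151,139.577) → (102.609,152.958) → (89.228,158.500) → (75.847,152.958) → (70.305,139.577) → (75.847,126.196) → (89.228,120.654) → (102.609,126.196) → (108.151,139.577) (closed)

[6] `<polygon>` rectangle, #008000→cut S756 F770: (15.231,158.175) → (121.382,158.175) → (121.382,132.752) → (15.231,132.752) → (15.231,158.175) (closed)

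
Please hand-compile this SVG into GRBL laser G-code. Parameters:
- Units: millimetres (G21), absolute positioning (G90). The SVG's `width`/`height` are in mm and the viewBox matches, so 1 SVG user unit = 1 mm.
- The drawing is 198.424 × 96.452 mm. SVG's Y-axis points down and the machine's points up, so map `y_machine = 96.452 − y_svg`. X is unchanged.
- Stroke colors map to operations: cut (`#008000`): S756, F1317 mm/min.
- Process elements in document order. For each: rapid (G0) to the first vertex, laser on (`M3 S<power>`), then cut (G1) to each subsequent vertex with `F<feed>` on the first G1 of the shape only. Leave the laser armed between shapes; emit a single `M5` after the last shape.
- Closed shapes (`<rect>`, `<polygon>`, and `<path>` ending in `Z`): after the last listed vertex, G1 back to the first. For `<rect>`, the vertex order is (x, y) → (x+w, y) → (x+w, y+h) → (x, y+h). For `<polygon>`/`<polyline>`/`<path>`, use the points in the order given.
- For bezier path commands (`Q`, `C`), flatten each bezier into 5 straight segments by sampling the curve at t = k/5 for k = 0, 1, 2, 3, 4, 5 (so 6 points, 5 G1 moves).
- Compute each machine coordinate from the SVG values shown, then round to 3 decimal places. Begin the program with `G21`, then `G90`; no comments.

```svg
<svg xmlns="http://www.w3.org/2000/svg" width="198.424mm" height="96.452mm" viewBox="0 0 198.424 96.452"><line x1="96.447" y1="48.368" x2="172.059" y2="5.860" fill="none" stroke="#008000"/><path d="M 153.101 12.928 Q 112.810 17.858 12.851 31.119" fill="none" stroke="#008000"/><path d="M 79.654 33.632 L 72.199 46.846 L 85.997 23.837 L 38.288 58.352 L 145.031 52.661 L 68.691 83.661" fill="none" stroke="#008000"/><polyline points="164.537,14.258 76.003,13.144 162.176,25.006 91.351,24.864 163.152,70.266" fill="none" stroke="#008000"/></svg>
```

G21
G90
G0 X96.447 Y48.084
M3 S756
G1 X172.059 Y90.592 F1317
G0 X153.101 Y83.524
M3 S756
G1 X134.598 Y81.219 F1317
G1 X111.321 Y78.247
G1 X83.271 Y74.609
G1 X50.448 Y70.304
G1 X12.851 Y65.333
G0 X79.654 Y62.820
M3 S756
G1 X72.199 Y49.606 F1317
G1 X85.997 Y72.615
G1 X38.288 Y38.100
G1 X145.031 Y43.791
G1 X68.691 Y12.791
G0 X164.537 Y82.194
M3 S756
G1 X76.003 Y83.308 F1317
G1 X162.176 Y71.446
G1 X91.351 Y71.588
G1 X163.152 Y26.186
M5

1 u = 1 mm; y_m = 96.452 − y.

[1] `<line>` line segment, #008000→cut S756 F1317: (96.447,48.084) → (172.059,90.592)

[2] `<path>` quadratic bezier, #008000→cut S756 F1317: (153.101,83.524) → (134.598,81.219) → (111.321,78.247) → (83.271,74.609) → (50.448,70.304) → (12.851,65.333)

[3] `<path>` open polyline, #008000→cut S756 F1317: (79.654,62.820) → (72.199,49.606) → (85.997,72.615) → (38.288,38.100) → (145.031,43.791) → (68.691,12.791)

[4] `<polyline>` open polyline, #008000→cut S756 F1317: (164.537,82.194) → (76.003,83.308) → (162.176,71.446) → (91.351,71.588) → (163.152,26.186)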